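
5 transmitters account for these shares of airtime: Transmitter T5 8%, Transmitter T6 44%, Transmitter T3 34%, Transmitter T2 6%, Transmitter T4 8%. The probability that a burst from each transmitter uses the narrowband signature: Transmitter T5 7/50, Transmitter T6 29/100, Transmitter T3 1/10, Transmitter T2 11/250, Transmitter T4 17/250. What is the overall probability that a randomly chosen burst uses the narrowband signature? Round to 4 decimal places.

Compute prior × likelihood for every hypothesis:
  Transmitter T5: 0.08 × 0.14 = 0.0112
  Transmitter T6: 0.44 × 0.29 = 0.1276
  Transmitter T3: 0.34 × 0.1 = 0.034
  Transmitter T2: 0.06 × 0.044 = 0.00264
  Transmitter T4: 0.08 × 0.068 = 0.00544
P(narrowband) = 0.0112 + 0.1276 + 0.034 + 0.00264 + 0.00544 = 0.18088 → 0.1809.

0.1809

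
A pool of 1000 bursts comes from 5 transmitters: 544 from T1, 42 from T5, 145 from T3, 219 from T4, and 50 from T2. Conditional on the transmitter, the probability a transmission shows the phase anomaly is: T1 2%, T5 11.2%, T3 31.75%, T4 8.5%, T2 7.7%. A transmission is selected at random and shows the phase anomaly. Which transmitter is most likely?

T3

Prior × likelihood for each hypothesis:
  T1: 0.544 × 0.02 = 0.01088
  T5: 0.042 × 0.112 = 0.004704
  T3: 0.145 × 0.3175 = 0.0460375
  T4: 0.219 × 0.085 = 0.018615
  T2: 0.05 × 0.077 = 0.00385
Sum = 0.0840865.
Largest term belongs to T3, so T3 is most probable.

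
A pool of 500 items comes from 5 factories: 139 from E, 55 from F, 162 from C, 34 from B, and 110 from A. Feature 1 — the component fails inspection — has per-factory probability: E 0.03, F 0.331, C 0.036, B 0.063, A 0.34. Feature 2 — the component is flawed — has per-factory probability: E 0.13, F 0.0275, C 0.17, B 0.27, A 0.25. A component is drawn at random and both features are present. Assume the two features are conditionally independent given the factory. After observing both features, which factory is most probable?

Compute prior × likelihood for every hypothesis:
  E: 0.278 × 0.03 × 0.13 = 0.0010842
  F: 0.11 × 0.331 × 0.0275 = 0.001001275
  C: 0.324 × 0.036 × 0.17 = 0.00198288
  B: 0.068 × 0.063 × 0.27 = 0.00115668
  A: 0.22 × 0.34 × 0.25 = 0.0187
Sum = 0.023925035.
Largest term belongs to A, so A is most probable.

A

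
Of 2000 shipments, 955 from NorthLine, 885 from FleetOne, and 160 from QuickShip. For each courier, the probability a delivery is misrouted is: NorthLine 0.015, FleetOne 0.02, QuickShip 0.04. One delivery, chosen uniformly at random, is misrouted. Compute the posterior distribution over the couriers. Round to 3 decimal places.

Prior × likelihood for each hypothesis:
  NorthLine: 0.4775 × 0.015 = 0.0071625
  FleetOne: 0.4425 × 0.02 = 0.00885
  QuickShip: 0.08 × 0.04 = 0.0032
Sum = 0.0192125.
P(NorthLine | misrouted) = 0.0071625/0.0192125 ≈ 0.373
P(FleetOne | misrouted) = 0.00885/0.0192125 ≈ 0.461
P(QuickShip | misrouted) = 0.0032/0.0192125 ≈ 0.167

NorthLine 0.373, FleetOne 0.461, QuickShip 0.167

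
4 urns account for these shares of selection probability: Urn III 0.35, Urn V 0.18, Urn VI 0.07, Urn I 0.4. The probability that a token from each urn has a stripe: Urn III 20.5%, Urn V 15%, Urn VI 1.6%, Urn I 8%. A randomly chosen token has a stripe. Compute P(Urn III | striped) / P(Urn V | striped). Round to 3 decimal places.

By Bayes' rule, posterior ∝ prior × likelihood:
  Urn III: 0.35 × 0.205 = 0.07175
  Urn V: 0.18 × 0.15 = 0.027
  Urn VI: 0.07 × 0.016 = 0.00112
  Urn I: 0.4 × 0.08 = 0.032
Total = 0.13187.
The ratio is 0.07175 / 0.027 (the normalizer cancels) = 2.657.

2.657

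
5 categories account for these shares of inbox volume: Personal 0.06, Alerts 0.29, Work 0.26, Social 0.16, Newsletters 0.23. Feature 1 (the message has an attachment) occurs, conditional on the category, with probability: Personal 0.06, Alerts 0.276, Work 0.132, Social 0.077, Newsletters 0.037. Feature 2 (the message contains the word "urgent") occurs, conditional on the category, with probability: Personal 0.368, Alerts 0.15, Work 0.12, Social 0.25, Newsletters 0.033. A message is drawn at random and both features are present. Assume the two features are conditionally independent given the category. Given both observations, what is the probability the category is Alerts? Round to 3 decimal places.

Unnormalized posteriors (prior × likelihood):
  Personal: 0.06 × 0.06 × 0.368 = 0.0013248
  Alerts: 0.29 × 0.276 × 0.15 = 0.012006
  Work: 0.26 × 0.132 × 0.12 = 0.0041184
  Social: 0.16 × 0.077 × 0.25 = 0.00308
  Newsletters: 0.23 × 0.037 × 0.033 = 0.00028083
Total = 0.02081003.
P(Alerts | evidence) = 0.012006 / 0.02081003 ≈ 0.577.

0.577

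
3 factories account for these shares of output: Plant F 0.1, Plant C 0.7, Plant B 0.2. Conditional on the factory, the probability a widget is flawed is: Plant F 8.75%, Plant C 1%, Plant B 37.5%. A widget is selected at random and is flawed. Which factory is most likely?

Plant B

By Bayes' rule, posterior ∝ prior × likelihood:
  Plant F: 0.1 × 0.0875 = 0.00875
  Plant C: 0.7 × 0.01 = 0.007
  Plant B: 0.2 × 0.375 = 0.075
Total = 0.09075.
Largest term belongs to Plant B, so Plant B is most probable.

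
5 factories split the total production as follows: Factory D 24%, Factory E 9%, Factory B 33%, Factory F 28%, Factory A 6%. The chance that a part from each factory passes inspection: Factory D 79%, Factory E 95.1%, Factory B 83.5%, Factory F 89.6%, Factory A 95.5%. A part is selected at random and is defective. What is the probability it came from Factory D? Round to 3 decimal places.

Taking complements, P(defective | each) = Factory D 0.21, Factory E 0.049, Factory B 0.165, Factory F 0.104, Factory A 0.045.
Compute prior × likelihood for every hypothesis:
  Factory D: 0.24 × 0.21 = 0.0504
  Factory E: 0.09 × 0.049 = 0.00441
  Factory B: 0.33 × 0.165 = 0.05445
  Factory F: 0.28 × 0.104 = 0.02912
  Factory A: 0.06 × 0.045 = 0.0027
Total = 0.14108.
P(Factory D | evidence) = 0.0504 / 0.14108 ≈ 0.357.

0.357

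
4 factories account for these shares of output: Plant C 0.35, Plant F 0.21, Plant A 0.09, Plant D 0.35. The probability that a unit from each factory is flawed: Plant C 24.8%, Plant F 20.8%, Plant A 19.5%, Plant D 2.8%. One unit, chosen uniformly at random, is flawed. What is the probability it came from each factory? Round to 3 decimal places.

By Bayes' rule, posterior ∝ prior × likelihood:
  Plant C: 0.35 × 0.248 = 0.0868
  Plant F: 0.21 × 0.208 = 0.04368
  Plant A: 0.09 × 0.195 = 0.01755
  Plant D: 0.35 × 0.028 = 0.0098
Total = 0.15783.
P(Plant C | flawed) = 0.0868/0.15783 ≈ 0.550
P(Plant F | flawed) = 0.04368/0.15783 ≈ 0.277
P(Plant A | flawed) = 0.01755/0.15783 ≈ 0.111
P(Plant D | flawed) = 0.0098/0.15783 ≈ 0.062

Plant C 0.550, Plant F 0.277, Plant A 0.111, Plant D 0.062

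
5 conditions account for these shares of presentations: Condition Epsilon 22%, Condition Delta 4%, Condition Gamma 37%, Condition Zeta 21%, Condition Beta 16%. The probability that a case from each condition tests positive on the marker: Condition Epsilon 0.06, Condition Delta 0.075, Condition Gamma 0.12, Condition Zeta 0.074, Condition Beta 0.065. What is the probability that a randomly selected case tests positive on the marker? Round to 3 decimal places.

Prior × likelihood for each hypothesis:
  Condition Epsilon: 0.22 × 0.06 = 0.0132
  Condition Delta: 0.04 × 0.075 = 0.003
  Condition Gamma: 0.37 × 0.12 = 0.0444
  Condition Zeta: 0.21 × 0.074 = 0.01554
  Condition Beta: 0.16 × 0.065 = 0.0104
P(marker-positive) = 0.0132 + 0.003 + 0.0444 + 0.01554 + 0.0104 = 0.08654 → 0.087.

0.087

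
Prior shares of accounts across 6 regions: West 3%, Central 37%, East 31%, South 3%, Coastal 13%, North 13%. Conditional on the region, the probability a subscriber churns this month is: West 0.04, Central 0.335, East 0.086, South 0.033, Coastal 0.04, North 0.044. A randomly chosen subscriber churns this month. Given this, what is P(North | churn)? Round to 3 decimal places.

Unnormalized posteriors (prior × likelihood):
  West: 0.03 × 0.04 = 0.0012
  Central: 0.37 × 0.335 = 0.12395
  East: 0.31 × 0.086 = 0.02666
  South: 0.03 × 0.033 = 0.00099
  Coastal: 0.13 × 0.04 = 0.0052
  North: 0.13 × 0.044 = 0.00572
Total = 0.16372.
P(North | evidence) = 0.00572 / 0.16372 ≈ 0.035.

0.035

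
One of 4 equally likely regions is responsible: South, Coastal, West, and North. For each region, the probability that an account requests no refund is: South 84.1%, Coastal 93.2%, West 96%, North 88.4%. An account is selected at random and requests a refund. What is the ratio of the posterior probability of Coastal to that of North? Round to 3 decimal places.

Taking complements, P(refund | each) = South 0.159, Coastal 0.068, West 0.04, North 0.116.
Since the prior is uniform, the posterior is proportional to the likelihood:
  South: 0.159
  Coastal: 0.068
  West: 0.04
  North: 0.116
Sum = 0.383.
The ratio is 0.068 / 0.116 (the normalizer cancels) = 0.586.

0.586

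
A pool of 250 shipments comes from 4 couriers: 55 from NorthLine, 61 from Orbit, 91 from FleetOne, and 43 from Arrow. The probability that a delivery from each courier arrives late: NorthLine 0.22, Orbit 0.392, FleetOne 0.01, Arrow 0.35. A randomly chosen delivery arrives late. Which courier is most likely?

Unnormalized posteriors (prior × likelihood):
  NorthLine: 0.22 × 0.22 = 0.0484
  Orbit: 0.244 × 0.392 = 0.095648
  FleetOne: 0.364 × 0.01 = 0.00364
  Arrow: 0.172 × 0.35 = 0.0602
Total = 0.207888.
Largest term belongs to Orbit, so Orbit is most probable.

Orbit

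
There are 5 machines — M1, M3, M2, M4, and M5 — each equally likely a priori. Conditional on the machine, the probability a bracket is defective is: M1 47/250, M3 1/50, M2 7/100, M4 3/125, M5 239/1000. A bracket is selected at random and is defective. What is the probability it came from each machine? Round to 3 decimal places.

With a uniform prior (1/5 each), posterior ∝ likelihood:
  M1: 0.188
  M3: 0.02
  M2: 0.07
  M4: 0.024
  M5: 0.239
Normalizing constant = 0.541.
P(M1 | defective) = 0.188/0.541 ≈ 0.348
P(M3 | defective) = 0.02/0.541 ≈ 0.037
P(M2 | defective) = 0.07/0.541 ≈ 0.129
P(M4 | defective) = 0.024/0.541 ≈ 0.044
P(M5 | defective) = 0.239/0.541 ≈ 0.442

M1 0.348, M3 0.037, M2 0.129, M4 0.044, M5 0.442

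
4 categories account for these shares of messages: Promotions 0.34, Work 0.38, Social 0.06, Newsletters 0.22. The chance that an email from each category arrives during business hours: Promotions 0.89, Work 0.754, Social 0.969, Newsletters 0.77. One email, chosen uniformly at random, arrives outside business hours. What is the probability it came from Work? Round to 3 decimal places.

Taking complements, P(off-hours | each) = Promotions 0.11, Work 0.246, Social 0.031, Newsletters 0.23.
By Bayes' rule, posterior ∝ prior × likelihood:
  Promotions: 0.34 × 0.11 = 0.0374
  Work: 0.38 × 0.246 = 0.09348
  Social: 0.06 × 0.031 = 0.00186
  Newsletters: 0.22 × 0.23 = 0.0506
Sum = 0.18334.
P(Work | evidence) = 0.09348 / 0.18334 ≈ 0.510.

0.510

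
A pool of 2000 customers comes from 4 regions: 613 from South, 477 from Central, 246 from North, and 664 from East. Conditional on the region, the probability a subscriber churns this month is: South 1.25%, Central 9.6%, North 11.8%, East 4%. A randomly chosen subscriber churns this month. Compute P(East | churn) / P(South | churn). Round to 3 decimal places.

Prior × likelihood for each hypothesis:
  South: 0.3065 × 0.0125 = 0.00383125
  Central: 0.2385 × 0.096 = 0.022896
  North: 0.123 × 0.118 = 0.014514
  East: 0.332 × 0.04 = 0.01328
Sum = 0.05452125.
The ratio is 0.01328 / 0.00383125 (the normalizer cancels) = 3.466.

3.466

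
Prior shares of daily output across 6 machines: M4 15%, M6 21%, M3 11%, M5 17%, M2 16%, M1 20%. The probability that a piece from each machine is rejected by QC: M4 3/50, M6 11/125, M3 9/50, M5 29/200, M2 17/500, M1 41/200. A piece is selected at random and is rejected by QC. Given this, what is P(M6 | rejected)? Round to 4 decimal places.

Prior × likelihood for each hypothesis:
  M4: 0.15 × 0.06 = 0.009
  M6: 0.21 × 0.088 = 0.01848
  M3: 0.11 × 0.18 = 0.0198
  M5: 0.17 × 0.145 = 0.02465
  M2: 0.16 × 0.034 = 0.00544
  M1: 0.2 × 0.205 = 0.041
Normalizing constant = 0.11837.
P(M6 | evidence) = 0.01848 / 0.11837 ≈ 0.1561.

0.1561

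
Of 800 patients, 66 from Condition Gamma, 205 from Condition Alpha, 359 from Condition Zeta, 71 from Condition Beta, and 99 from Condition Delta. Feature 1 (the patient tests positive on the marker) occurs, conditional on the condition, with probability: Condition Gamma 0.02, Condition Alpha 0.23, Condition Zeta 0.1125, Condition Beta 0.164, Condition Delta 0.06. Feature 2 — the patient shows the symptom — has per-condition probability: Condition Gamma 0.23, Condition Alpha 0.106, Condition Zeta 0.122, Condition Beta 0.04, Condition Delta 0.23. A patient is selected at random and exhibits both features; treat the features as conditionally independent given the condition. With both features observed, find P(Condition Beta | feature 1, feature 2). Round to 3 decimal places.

Compute prior × likelihood for every hypothesis:
  Condition Gamma: 0.0825 × 0.02 × 0.23 = 0.0003795
  Condition Alpha: 0.25625 × 0.23 × 0.106 = 0.006247375
  Condition Zeta: 0.44875 × 0.1125 × 0.122 = 0.00615909375
  Condition Beta: 0.08875 × 0.164 × 0.04 = 0.0005822
  Condition Delta: 0.12375 × 0.06 × 0.23 = 0.00170775
Total = 0.01507591875.
P(Condition Beta | evidence) = 0.0005822 / 0.01507591875 ≈ 0.039.

0.039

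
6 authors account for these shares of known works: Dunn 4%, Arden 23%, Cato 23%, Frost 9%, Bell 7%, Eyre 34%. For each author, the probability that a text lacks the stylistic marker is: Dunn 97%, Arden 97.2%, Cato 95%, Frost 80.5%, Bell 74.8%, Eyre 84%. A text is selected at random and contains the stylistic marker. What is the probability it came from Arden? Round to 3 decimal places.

0.059

Taking complements, P(marker | each) = Dunn 0.03, Arden 0.028, Cato 0.05, Frost 0.195, Bell 0.252, Eyre 0.16.
Prior × likelihood for each hypothesis:
  Dunn: 0.04 × 0.03 = 0.0012
  Arden: 0.23 × 0.028 = 0.00644
  Cato: 0.23 × 0.05 = 0.0115
  Frost: 0.09 × 0.195 = 0.01755
  Bell: 0.07 × 0.252 = 0.01764
  Eyre: 0.34 × 0.16 = 0.0544
Normalizing constant = 0.10873.
P(Arden | evidence) = 0.00644 / 0.10873 ≈ 0.059.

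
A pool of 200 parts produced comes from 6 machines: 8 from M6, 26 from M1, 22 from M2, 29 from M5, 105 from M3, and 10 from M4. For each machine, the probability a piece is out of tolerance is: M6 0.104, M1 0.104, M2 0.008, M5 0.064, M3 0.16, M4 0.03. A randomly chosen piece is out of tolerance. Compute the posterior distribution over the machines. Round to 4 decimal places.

M6 0.0367, M1 0.1193, M2 0.0078, M5 0.0819, M3 0.7411, M4 0.0132

Unnormalized posteriors (prior × likelihood):
  M6: 0.04 × 0.104 = 0.00416
  M1: 0.13 × 0.104 = 0.01352
  M2: 0.11 × 0.008 = 0.00088
  M5: 0.145 × 0.064 = 0.00928
  M3: 0.525 × 0.16 = 0.084
  M4: 0.05 × 0.03 = 0.0015
Total = 0.11334.
P(M6 | oversize) = 0.00416/0.11334 ≈ 0.0367
P(M1 | oversize) = 0.01352/0.11334 ≈ 0.1193
P(M2 | oversize) = 0.00088/0.11334 ≈ 0.0078
P(M5 | oversize) = 0.00928/0.11334 ≈ 0.0819
P(M3 | oversize) = 0.084/0.11334 ≈ 0.7411
P(M4 | oversize) = 0.0015/0.11334 ≈ 0.0132
(Check: 0.0367+0.1193+0.0078+0.0819+0.7411+0.0132 = 1.0000.)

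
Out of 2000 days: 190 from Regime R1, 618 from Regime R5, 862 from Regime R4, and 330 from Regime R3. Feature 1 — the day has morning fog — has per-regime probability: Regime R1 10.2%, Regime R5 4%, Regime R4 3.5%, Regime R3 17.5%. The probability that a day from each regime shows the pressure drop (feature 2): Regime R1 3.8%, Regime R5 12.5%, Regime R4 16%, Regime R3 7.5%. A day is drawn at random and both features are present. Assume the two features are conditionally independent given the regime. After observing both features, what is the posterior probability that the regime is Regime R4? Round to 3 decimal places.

0.372

Prior × likelihood for each hypothesis:
  Regime R1: 0.095 × 0.102 × 0.038 = 0.00036822
  Regime R5: 0.309 × 0.04 × 0.125 = 0.001545
  Regime R4: 0.431 × 0.035 × 0.16 = 0.0024136
  Regime R3: 0.165 × 0.175 × 0.075 = 0.002165625
Total = 0.006492445.
P(Regime R4 | evidence) = 0.0024136 / 0.006492445 ≈ 0.372.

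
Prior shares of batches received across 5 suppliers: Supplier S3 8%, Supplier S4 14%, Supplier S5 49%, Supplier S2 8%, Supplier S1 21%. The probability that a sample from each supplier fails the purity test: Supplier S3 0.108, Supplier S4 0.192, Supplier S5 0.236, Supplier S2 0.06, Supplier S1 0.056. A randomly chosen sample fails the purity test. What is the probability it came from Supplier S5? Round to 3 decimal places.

0.689

Unnormalized posteriors (prior × likelihood):
  Supplier S3: 0.08 × 0.108 = 0.00864
  Supplier S4: 0.14 × 0.192 = 0.02688
  Supplier S5: 0.49 × 0.236 = 0.11564
  Supplier S2: 0.08 × 0.06 = 0.0048
  Supplier S1: 0.21 × 0.056 = 0.01176
Total = 0.16772.
P(Supplier S5 | evidence) = 0.11564 / 0.16772 ≈ 0.689.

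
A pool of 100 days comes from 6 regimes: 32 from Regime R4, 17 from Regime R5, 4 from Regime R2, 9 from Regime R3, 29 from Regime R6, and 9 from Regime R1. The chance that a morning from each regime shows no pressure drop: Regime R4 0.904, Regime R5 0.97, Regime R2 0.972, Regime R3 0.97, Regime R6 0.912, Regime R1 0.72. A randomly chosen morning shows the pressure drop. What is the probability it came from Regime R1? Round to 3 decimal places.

Taking complements, P(drop | each) = Regime R4 0.096, Regime R5 0.03, Regime R2 0.028, Regime R3 0.03, Regime R6 0.088, Regime R1 0.28.
Compute prior × likelihood for every hypothesis:
  Regime R4: 0.32 × 0.096 = 0.03072
  Regime R5: 0.17 × 0.03 = 0.0051
  Regime R2: 0.04 × 0.028 = 0.00112
  Regime R3: 0.09 × 0.03 = 0.0027
  Regime R6: 0.29 × 0.088 = 0.02552
  Regime R1: 0.09 × 0.28 = 0.0252
Normalizing constant = 0.09036.
P(Regime R1 | evidence) = 0.0252 / 0.09036 ≈ 0.279.

0.279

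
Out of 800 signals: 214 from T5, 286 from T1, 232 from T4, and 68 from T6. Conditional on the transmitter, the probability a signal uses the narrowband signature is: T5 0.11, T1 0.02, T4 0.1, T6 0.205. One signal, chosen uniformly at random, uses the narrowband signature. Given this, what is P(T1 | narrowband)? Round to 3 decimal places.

0.086

By Bayes' rule, posterior ∝ prior × likelihood:
  T5: 0.2675 × 0.11 = 0.029425
  T1: 0.3575 × 0.02 = 0.00715
  T4: 0.29 × 0.1 = 0.029
  T6: 0.085 × 0.205 = 0.017425
Normalizing constant = 0.083.
P(T1 | evidence) = 0.00715 / 0.083 ≈ 0.086.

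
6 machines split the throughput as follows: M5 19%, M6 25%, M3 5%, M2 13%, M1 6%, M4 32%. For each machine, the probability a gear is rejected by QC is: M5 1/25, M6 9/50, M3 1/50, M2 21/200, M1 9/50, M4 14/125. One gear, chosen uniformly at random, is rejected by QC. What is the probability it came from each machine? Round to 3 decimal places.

M5 0.067, M6 0.395, M3 0.009, M2 0.120, M1 0.095, M4 0.315

Unnormalized posteriors (prior × likelihood):
  M5: 0.19 × 0.04 = 0.0076
  M6: 0.25 × 0.18 = 0.045
  M3: 0.05 × 0.02 = 0.001
  M2: 0.13 × 0.105 = 0.01365
  M1: 0.06 × 0.18 = 0.0108
  M4: 0.32 × 0.112 = 0.03584
Sum = 0.11389.
P(M5 | rejected) = 0.0076/0.11389 ≈ 0.067
P(M6 | rejected) = 0.045/0.11389 ≈ 0.395
P(M3 | rejected) = 0.001/0.11389 ≈ 0.009
P(M2 | rejected) = 0.01365/0.11389 ≈ 0.120
P(M1 | rejected) = 0.0108/0.11389 ≈ 0.095
P(M4 | rejected) = 0.03584/0.11389 ≈ 0.315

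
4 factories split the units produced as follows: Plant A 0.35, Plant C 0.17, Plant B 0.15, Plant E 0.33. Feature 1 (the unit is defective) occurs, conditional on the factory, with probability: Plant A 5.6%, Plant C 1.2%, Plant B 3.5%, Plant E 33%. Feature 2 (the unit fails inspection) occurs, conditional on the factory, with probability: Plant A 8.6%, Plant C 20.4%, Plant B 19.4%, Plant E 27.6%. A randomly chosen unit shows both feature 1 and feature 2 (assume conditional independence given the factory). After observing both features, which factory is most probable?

By Bayes' rule, posterior ∝ prior × likelihood:
  Plant A: 0.35 × 0.056 × 0.086 = 0.0016856
  Plant C: 0.17 × 0.012 × 0.204 = 0.00041616
  Plant B: 0.15 × 0.035 × 0.194 = 0.0010185
  Plant E: 0.33 × 0.33 × 0.276 = 0.0300564
Sum = 0.03317666.
Largest term belongs to Plant E, so Plant E is most probable.

Plant E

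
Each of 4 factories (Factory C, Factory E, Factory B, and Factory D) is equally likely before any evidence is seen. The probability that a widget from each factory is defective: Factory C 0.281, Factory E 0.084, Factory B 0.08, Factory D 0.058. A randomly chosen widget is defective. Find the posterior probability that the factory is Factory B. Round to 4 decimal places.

Since the prior is uniform, the posterior is proportional to the likelihood:
  Factory C: 0.281
  Factory E: 0.084
  Factory B: 0.08
  Factory D: 0.058
Normalizing constant = 0.503.
P(Factory B | evidence) = 0.08 / 0.503 ≈ 0.1590.

0.1590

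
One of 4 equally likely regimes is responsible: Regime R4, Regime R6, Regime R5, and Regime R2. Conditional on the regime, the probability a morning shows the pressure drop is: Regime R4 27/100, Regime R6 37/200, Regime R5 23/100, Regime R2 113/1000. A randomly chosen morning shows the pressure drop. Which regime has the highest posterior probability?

Regime R4

Since the prior is uniform, the posterior is proportional to the likelihood:
  Regime R4: 0.27
  Regime R6: 0.185
  Regime R5: 0.23
  Regime R2: 0.113
Total = 0.798.
Largest term belongs to Regime R4, so Regime R4 is most probable.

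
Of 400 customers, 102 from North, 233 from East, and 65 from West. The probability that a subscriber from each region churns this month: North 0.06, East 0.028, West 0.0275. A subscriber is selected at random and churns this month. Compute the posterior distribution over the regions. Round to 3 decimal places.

North 0.424, East 0.452, West 0.124

By Bayes' rule, posterior ∝ prior × likelihood:
  North: 0.255 × 0.06 = 0.0153
  East: 0.5825 × 0.028 = 0.01631
  West: 0.1625 × 0.0275 = 0.00446875
Sum = 0.03607875.
P(North | churn) = 0.0153/0.03607875 ≈ 0.424
P(East | churn) = 0.01631/0.03607875 ≈ 0.452
P(West | churn) = 0.00446875/0.03607875 ≈ 0.124
(Check: 0.424+0.452+0.124 = 1.000.)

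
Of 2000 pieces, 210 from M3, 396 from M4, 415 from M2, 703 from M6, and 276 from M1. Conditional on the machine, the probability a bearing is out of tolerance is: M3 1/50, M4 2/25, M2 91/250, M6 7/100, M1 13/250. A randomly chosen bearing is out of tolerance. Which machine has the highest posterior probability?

M2

By Bayes' rule, posterior ∝ prior × likelihood:
  M3: 0.105 × 0.02 = 0.0021
  M4: 0.198 × 0.08 = 0.01584
  M2: 0.2075 × 0.364 = 0.07553
  M6: 0.3515 × 0.07 = 0.024605
  M1: 0.138 × 0.052 = 0.007176
Sum = 0.125251.
Largest term belongs to M2, so M2 is most probable.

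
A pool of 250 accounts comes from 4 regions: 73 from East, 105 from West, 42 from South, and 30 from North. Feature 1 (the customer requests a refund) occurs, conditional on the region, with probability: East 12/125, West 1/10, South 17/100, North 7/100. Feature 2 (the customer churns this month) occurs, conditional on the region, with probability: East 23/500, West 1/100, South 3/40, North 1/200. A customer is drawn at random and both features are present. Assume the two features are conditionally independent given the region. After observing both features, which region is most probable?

South

Prior × likelihood for each hypothesis:
  East: 0.292 × 0.096 × 0.046 = 0.001289472
  West: 0.42 × 0.1 × 0.01 = 0.00042
  South: 0.168 × 0.17 × 0.075 = 0.002142
  North: 0.12 × 0.07 × 0.005 = 0.000042
Total = 0.003893472.
Largest term belongs to South, so South is most probable.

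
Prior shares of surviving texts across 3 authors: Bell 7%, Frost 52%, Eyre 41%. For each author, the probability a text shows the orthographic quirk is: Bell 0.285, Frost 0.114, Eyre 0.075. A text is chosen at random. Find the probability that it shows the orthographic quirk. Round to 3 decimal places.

Compute prior × likelihood for every hypothesis:
  Bell: 0.07 × 0.285 = 0.01995
  Frost: 0.52 × 0.114 = 0.05928
  Eyre: 0.41 × 0.075 = 0.03075
P(quirk) = 0.01995 + 0.05928 + 0.03075 = 0.10998 → 0.110.

0.110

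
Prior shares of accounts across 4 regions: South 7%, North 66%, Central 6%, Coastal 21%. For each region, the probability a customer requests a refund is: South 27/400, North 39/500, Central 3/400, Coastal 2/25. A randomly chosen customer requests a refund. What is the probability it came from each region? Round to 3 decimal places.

Compute prior × likelihood for every hypothesis:
  South: 0.07 × 0.0675 = 0.004725
  North: 0.66 × 0.078 = 0.05148
  Central: 0.06 × 0.0075 = 0.00045
  Coastal: 0.21 × 0.08 = 0.0168
Total = 0.073455.
P(South | refund) = 0.004725/0.073455 ≈ 0.064
P(North | refund) = 0.05148/0.073455 ≈ 0.701
P(Central | refund) = 0.00045/0.073455 ≈ 0.006
P(Coastal | refund) = 0.0168/0.073455 ≈ 0.229

South 0.064, North 0.701, Central 0.006, Coastal 0.229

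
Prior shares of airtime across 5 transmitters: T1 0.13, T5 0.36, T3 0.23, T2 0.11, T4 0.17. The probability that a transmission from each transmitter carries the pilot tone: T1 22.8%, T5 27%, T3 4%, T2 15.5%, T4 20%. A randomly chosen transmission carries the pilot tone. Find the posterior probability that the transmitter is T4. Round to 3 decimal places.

Unnormalized posteriors (prior × likelihood):
  T1: 0.13 × 0.228 = 0.02964
  T5: 0.36 × 0.27 = 0.0972
  T3: 0.23 × 0.04 = 0.0092
  T2: 0.11 × 0.155 = 0.01705
  T4: 0.17 × 0.2 = 0.034
Total = 0.18709.
P(T4 | evidence) = 0.034 / 0.18709 ≈ 0.182.

0.182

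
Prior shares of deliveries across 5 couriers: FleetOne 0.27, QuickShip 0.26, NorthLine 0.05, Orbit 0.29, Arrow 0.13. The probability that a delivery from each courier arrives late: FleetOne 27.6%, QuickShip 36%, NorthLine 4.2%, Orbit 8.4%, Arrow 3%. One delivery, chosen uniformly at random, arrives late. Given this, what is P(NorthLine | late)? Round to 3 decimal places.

0.011

By Bayes' rule, posterior ∝ prior × likelihood:
  FleetOne: 0.27 × 0.276 = 0.07452
  QuickShip: 0.26 × 0.36 = 0.0936
  NorthLine: 0.05 × 0.042 = 0.0021
  Orbit: 0.29 × 0.084 = 0.02436
  Arrow: 0.13 × 0.03 = 0.0039
Sum = 0.19848.
P(NorthLine | evidence) = 0.0021 / 0.19848 ≈ 0.011.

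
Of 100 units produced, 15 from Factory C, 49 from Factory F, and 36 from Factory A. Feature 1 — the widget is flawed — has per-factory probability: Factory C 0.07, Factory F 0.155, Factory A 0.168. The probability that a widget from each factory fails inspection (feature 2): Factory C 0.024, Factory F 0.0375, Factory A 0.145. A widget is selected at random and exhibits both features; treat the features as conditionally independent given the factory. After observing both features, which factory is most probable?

By Bayes' rule, posterior ∝ prior × likelihood:
  Factory C: 0.15 × 0.07 × 0.024 = 0.000252
  Factory F: 0.49 × 0.155 × 0.0375 = 0.002848125
  Factory A: 0.36 × 0.168 × 0.145 = 0.0087696
Sum = 0.011869725.
Largest term belongs to Factory A, so Factory A is most probable.

Factory A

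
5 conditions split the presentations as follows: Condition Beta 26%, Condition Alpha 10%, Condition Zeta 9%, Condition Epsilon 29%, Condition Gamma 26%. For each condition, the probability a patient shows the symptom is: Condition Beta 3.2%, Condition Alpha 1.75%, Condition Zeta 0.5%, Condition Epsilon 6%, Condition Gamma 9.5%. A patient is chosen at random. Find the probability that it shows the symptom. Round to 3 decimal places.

0.053

Prior × likelihood for each hypothesis:
  Condition Beta: 0.26 × 0.032 = 0.00832
  Condition Alpha: 0.1 × 0.0175 = 0.00175
  Condition Zeta: 0.09 × 0.005 = 0.00045
  Condition Epsilon: 0.29 × 0.06 = 0.0174
  Condition Gamma: 0.26 × 0.095 = 0.0247
P(symptomatic) = 0.00832 + 0.00175 + 0.00045 + 0.0174 + 0.0247 = 0.05262 → 0.053.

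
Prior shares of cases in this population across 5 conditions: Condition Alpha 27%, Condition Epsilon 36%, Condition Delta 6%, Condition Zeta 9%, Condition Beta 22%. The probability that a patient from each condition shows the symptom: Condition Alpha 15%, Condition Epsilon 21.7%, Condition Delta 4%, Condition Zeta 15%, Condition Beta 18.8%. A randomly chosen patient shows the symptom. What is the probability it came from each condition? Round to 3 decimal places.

Compute prior × likelihood for every hypothesis:
  Condition Alpha: 0.27 × 0.15 = 0.0405
  Condition Epsilon: 0.36 × 0.217 = 0.07812
  Condition Delta: 0.06 × 0.04 = 0.0024
  Condition Zeta: 0.09 × 0.15 = 0.0135
  Condition Beta: 0.22 × 0.188 = 0.04136
Total = 0.17588.
P(Condition Alpha | symptomatic) = 0.0405/0.17588 ≈ 0.230
P(Condition Epsilon | symptomatic) = 0.07812/0.17588 ≈ 0.444
P(Condition Delta | symptomatic) = 0.0024/0.17588 ≈ 0.014
P(Condition Zeta | symptomatic) = 0.0135/0.17588 ≈ 0.077
P(Condition Beta | symptomatic) = 0.04136/0.17588 ≈ 0.235
(Check: 0.230+0.444+0.014+0.077+0.235 = 1.000.)

Condition Alpha 0.230, Condition Epsilon 0.444, Condition Delta 0.014, Condition Zeta 0.077, Condition Beta 0.235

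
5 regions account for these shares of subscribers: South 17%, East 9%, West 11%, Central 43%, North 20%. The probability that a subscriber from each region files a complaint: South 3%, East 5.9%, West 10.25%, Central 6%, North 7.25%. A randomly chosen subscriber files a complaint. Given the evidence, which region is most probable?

Compute prior × likelihood for every hypothesis:
  South: 0.17 × 0.03 = 0.0051
  East: 0.09 × 0.059 = 0.00531
  West: 0.11 × 0.1025 = 0.011275
  Central: 0.43 × 0.06 = 0.0258
  North: 0.2 × 0.0725 = 0.0145
Normalizing constant = 0.061985.
Largest term belongs to Central, so Central is most probable.

Central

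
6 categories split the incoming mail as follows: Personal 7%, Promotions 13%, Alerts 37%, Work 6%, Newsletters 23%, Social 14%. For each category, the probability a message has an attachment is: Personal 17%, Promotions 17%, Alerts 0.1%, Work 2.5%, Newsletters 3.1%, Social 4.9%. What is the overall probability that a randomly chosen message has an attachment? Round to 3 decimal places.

By Bayes' rule, posterior ∝ prior × likelihood:
  Personal: 0.07 × 0.17 = 0.0119
  Promotions: 0.13 × 0.17 = 0.0221
  Alerts: 0.37 × 0.001 = 0.00037
  Work: 0.06 × 0.025 = 0.0015
  Newsletters: 0.23 × 0.031 = 0.00713
  Social: 0.14 × 0.049 = 0.00686
P(attachment) = 0.0119 + 0.0221 + 0.00037 + 0.0015 + 0.00713 + 0.00686 = 0.04986 → 0.050.

0.050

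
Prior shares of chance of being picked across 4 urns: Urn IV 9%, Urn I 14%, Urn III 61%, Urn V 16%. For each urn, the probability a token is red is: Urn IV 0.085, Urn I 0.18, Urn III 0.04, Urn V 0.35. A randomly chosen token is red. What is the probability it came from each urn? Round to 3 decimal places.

Urn IV 0.068, Urn I 0.223, Urn III 0.215, Urn V 0.494

Prior × likelihood for each hypothesis:
  Urn IV: 0.09 × 0.085 = 0.00765
  Urn I: 0.14 × 0.18 = 0.0252
  Urn III: 0.61 × 0.04 = 0.0244
  Urn V: 0.16 × 0.35 = 0.056
Sum = 0.11325.
P(Urn IV | red) = 0.00765/0.11325 ≈ 0.068
P(Urn I | red) = 0.0252/0.11325 ≈ 0.223
P(Urn III | red) = 0.0244/0.11325 ≈ 0.215
P(Urn V | red) = 0.056/0.11325 ≈ 0.494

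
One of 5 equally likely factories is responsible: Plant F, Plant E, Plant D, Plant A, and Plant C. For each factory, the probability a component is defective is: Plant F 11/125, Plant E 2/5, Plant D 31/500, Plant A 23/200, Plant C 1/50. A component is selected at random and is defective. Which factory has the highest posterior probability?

With a uniform prior (1/5 each), posterior ∝ likelihood:
  Plant F: 0.088
  Plant E: 0.4
  Plant D: 0.062
  Plant A: 0.115
  Plant C: 0.02
Normalizing constant = 0.685.
Largest term belongs to Plant E, so Plant E is most probable.

Plant E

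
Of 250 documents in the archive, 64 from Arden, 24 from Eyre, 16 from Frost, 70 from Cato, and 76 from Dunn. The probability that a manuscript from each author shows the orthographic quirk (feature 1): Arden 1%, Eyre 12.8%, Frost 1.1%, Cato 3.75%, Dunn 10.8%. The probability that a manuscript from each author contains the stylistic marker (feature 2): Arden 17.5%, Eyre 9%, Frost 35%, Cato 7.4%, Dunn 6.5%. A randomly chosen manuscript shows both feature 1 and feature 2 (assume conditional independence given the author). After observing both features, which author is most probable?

Dunn

Prior × likelihood for each hypothesis:
  Arden: 0.256 × 0.01 × 0.175 = 0.000448
  Eyre: 0.096 × 0.128 × 0.09 = 0.00110592
  Frost: 0.064 × 0.011 × 0.35 = 0.0002464
  Cato: 0.28 × 0.0375 × 0.074 = 0.000777
  Dunn: 0.304 × 0.108 × 0.065 = 0.00213408
Total = 0.0047114.
Largest term belongs to Dunn, so Dunn is most probable.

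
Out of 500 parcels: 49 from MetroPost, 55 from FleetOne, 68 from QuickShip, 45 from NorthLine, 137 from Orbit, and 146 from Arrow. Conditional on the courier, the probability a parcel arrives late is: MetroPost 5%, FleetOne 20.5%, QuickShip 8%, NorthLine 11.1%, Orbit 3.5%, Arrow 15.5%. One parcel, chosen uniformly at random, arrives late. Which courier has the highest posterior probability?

Unnormalized posteriors (prior × likelihood):
  MetroPost: 0.098 × 0.05 = 0.0049
  FleetOne: 0.11 × 0.205 = 0.02255
  QuickShip: 0.136 × 0.08 = 0.01088
  NorthLine: 0.09 × 0.111 = 0.00999
  Orbit: 0.274 × 0.035 = 0.00959
  Arrow: 0.292 × 0.155 = 0.04526
Total = 0.10317.
Largest term belongs to Arrow, so Arrow is most probable.

Arrow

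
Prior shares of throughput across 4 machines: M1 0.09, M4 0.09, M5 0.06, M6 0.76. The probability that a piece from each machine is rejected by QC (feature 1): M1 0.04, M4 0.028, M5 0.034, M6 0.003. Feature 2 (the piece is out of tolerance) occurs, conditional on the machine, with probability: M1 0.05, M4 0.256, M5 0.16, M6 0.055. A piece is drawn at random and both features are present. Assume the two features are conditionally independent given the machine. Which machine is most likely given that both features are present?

Prior × likelihood for each hypothesis:
  M1: 0.09 × 0.04 × 0.05 = 0.00018
  M4: 0.09 × 0.028 × 0.256 = 0.00064512
  M5: 0.06 × 0.034 × 0.16 = 0.0003264
  M6: 0.76 × 0.003 × 0.055 = 0.0001254
Normalizing constant = 0.00127692.
Largest term belongs to M4, so M4 is most probable.

M4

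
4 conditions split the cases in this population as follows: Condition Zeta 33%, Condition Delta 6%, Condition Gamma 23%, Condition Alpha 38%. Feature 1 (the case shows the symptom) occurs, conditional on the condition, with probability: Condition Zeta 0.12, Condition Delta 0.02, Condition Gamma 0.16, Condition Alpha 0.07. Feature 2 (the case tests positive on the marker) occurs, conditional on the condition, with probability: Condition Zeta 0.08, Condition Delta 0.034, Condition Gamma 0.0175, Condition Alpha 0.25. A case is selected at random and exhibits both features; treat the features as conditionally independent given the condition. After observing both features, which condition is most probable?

Condition Alpha

Compute prior × likelihood for every hypothesis:
  Condition Zeta: 0.33 × 0.12 × 0.08 = 0.003168
  Condition Delta: 0.06 × 0.02 × 0.034 = 0.0000408
  Condition Gamma: 0.23 × 0.16 × 0.0175 = 0.000644
  Condition Alpha: 0.38 × 0.07 × 0.25 = 0.00665
Total = 0.0105028.
Largest term belongs to Condition Alpha, so Condition Alpha is most probable.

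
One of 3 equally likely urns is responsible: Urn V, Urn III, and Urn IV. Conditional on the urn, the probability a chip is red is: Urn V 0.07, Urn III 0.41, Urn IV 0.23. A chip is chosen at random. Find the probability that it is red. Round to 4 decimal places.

Since the prior is uniform, the posterior is proportional to the likelihood:
  Urn V: 0.07
  Urn III: 0.41
  Urn IV: 0.23
P(red) = (1/3) × (0.07 + 0.41 + 0.23) = 0.71/3 ≈ 0.2367.

0.2367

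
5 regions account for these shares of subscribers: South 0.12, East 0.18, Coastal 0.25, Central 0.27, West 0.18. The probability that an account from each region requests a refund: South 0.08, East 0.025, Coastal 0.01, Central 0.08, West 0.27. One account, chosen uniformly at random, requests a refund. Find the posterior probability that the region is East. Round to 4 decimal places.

Compute prior × likelihood for every hypothesis:
  South: 0.12 × 0.08 = 0.0096
  East: 0.18 × 0.025 = 0.0045
  Coastal: 0.25 × 0.01 = 0.0025
  Central: 0.27 × 0.08 = 0.0216
  West: 0.18 × 0.27 = 0.0486
Normalizing constant = 0.0868.
P(East | evidence) = 0.0045 / 0.0868 ≈ 0.0518.

0.0518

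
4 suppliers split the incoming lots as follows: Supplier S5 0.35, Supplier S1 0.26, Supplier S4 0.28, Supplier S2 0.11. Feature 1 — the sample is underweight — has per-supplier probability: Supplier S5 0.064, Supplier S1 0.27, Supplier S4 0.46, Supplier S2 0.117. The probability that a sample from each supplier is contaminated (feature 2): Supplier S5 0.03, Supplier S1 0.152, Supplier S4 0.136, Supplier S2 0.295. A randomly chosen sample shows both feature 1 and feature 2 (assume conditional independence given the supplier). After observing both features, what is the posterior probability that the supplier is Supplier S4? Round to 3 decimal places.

0.536

Unnormalized posteriors (prior × likelihood):
  Supplier S5: 0.35 × 0.064 × 0.03 = 0.000672
  Supplier S1: 0.26 × 0.27 × 0.152 = 0.0106704
  Supplier S4: 0.28 × 0.46 × 0.136 = 0.0175168
  Supplier S2: 0.11 × 0.117 × 0.295 = 0.00379665
Total = 0.03265585.
P(Supplier S4 | evidence) = 0.0175168 / 0.03265585 ≈ 0.536.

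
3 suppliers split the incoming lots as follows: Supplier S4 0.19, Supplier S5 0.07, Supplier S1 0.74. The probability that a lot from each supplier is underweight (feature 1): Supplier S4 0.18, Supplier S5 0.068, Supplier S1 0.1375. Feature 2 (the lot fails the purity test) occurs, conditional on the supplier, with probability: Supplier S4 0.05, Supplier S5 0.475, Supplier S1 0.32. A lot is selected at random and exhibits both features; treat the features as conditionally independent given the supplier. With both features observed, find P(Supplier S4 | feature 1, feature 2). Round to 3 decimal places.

0.047

By Bayes' rule, posterior ∝ prior × likelihood:
  Supplier S4: 0.19 × 0.18 × 0.05 = 0.00171
  Supplier S5: 0.07 × 0.068 × 0.475 = 0.002261
  Supplier S1: 0.74 × 0.1375 × 0.32 = 0.03256
Sum = 0.036531.
P(Supplier S4 | evidence) = 0.00171 / 0.036531 ≈ 0.047.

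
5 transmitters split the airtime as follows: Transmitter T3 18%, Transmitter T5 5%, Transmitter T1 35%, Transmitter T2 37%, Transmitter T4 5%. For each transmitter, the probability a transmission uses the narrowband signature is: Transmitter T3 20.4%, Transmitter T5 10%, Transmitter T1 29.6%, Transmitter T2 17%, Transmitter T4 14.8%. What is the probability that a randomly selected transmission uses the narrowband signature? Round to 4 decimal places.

Unnormalized posteriors (prior × likelihood):
  Transmitter T3: 0.18 × 0.204 = 0.03672
  Transmitter T5: 0.05 × 0.1 = 0.005
  Transmitter T1: 0.35 × 0.296 = 0.1036
  Transmitter T2: 0.37 × 0.17 = 0.0629
  Transmitter T4: 0.05 × 0.148 = 0.0074
P(narrowband) = 0.03672 + 0.005 + 0.1036 + 0.0629 + 0.0074 = 0.21562 → 0.2156.

0.2156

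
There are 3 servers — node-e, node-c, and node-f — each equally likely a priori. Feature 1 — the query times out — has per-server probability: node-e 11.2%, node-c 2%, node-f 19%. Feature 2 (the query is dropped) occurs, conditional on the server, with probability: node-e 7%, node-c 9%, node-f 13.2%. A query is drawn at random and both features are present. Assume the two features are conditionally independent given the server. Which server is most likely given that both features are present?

Since the prior is uniform, the posterior is proportional to the likelihood:
  node-e: 0.112 × 0.07 = 0.00784
  node-c: 0.02 × 0.09 = 0.0018
  node-f: 0.19 × 0.132 = 0.02508
Total = 0.03472.
Largest term belongs to node-f, so node-f is most probable.

node-f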